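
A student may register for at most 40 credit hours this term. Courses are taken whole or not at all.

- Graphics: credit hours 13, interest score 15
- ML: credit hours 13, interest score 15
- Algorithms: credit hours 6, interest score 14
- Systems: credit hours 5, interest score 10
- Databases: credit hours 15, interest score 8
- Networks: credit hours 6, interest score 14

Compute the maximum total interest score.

Allowing fractional choices, the relaxed optimum would be about 64.5, but courses are indivisible.
Graphics + ML + Algorithms + Systems: credit hours 13 + 13 + 6 + 5 = 37 ≤ 40, interest score 15 + 15 + 14 + 10 = 54.
Graphics + ML + Algorithms + Networks: credit hours 13 + 13 + 6 + 6 = 38 ≤ 40, interest score 15 + 15 + 14 + 14 = 58.
Best is Graphics, ML, Algorithms, and Networks with total interest score 58.

58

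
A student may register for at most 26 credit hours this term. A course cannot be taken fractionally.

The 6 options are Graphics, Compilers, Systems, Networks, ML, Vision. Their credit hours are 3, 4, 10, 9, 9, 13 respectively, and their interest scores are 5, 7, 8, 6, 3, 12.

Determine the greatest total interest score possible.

Allowing fractional choices, the relaxed optimum would be about 28.8, but courses are indivisible.
Graphics + Compilers + Systems + Networks: credit hours 3 + 4 + 10 + 9 = 26 ≤ 26, interest score 5 + 7 + 8 + 6 = 26.
Compilers + Networks + Vision: credit hours 4 + 9 + 13 = 26 ≤ 26, interest score 7 + 6 + 12 = 25.
Graphics + Systems + Vision: credit hours 3 + 10 + 13 = 26 ≤ 26, interest score 5 + 8 + 12 = 25.
Best is Graphics, Compilers, Systems, and Networks with total interest score 26.

26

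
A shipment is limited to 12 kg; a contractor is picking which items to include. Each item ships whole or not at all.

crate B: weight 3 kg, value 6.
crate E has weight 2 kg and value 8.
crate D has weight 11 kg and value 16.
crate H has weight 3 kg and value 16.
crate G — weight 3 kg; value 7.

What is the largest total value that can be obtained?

37

Take crate B, crate E, crate H, and crate G: weight 3 + 2 + 3 + 3 = 11 ≤ 12, value 6 + 8 + 16 + 7 = 37.
No other feasible combination does better.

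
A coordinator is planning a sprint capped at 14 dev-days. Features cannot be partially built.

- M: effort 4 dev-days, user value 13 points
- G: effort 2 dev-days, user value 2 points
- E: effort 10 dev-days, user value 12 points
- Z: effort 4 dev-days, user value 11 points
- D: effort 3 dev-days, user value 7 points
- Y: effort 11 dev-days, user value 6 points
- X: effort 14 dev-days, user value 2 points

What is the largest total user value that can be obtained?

This is an integer program with binary decision variables.
M + G + Z + D: effort 4 + 2 + 4 + 3 = 13 ≤ 14, user value 13 + 2 + 11 + 7 = 33.
M + Z + D: effort 4 + 4 + 3 = 11 ≤ 14, user value 13 + 11 + 7 = 31.
Best is M, G, Z, and D with total user value 33.

33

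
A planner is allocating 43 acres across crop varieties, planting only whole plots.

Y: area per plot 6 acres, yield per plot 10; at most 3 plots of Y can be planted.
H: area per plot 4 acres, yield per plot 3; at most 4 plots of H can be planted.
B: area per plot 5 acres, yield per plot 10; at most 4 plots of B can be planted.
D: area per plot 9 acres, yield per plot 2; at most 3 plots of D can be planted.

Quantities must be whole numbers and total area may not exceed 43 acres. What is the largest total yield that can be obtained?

73

Take 3×Y, 1×H, and 4×B: area 42 ≤ 43, yield 3·10 + 1·3 + 4·10 = 73.
B has the best ratio (10/5) and is taken to its limit of 4; remaining capacity is filled optimally with the others.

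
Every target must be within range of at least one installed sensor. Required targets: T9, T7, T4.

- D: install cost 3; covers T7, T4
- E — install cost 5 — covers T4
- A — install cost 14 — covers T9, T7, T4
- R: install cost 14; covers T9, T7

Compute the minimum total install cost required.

14

The greedy cost-per-new-target heuristic would pick D and A for 17, but a cheaper cover exists.
A alone covers T9, T7, T4 — every target.
Total install cost: 14.
No cover costs less than 14.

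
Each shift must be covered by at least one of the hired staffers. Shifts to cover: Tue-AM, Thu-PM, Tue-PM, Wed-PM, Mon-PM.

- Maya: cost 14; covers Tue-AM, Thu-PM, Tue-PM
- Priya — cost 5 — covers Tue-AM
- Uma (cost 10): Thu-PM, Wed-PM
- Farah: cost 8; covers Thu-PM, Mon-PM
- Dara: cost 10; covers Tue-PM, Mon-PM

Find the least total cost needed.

Choose Priya, Uma, and Dara: together they cover Tue-AM, Thu-PM, Tue-PM, Wed-PM, Mon-PM — every shift.
Total cost: 5 + 10 + 10 = 25.

25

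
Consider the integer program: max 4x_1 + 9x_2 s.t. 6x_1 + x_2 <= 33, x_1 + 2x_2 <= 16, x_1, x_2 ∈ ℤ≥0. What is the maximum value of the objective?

(x_1,x_2)=(0,8): 6·0+1·8=8≤33, 1·0+2·8=16≤16, objective 72.
(x_1,x_2)=(1,7): 6·1+1·7=13≤33, 1·1+2·7=15≤16, objective 67.
(x_1,x_2)=(0,7): 6·0+1·7=7≤33, 1·0+2·7=14≤16, objective 63.
No feasible integer point exceeds 72.

72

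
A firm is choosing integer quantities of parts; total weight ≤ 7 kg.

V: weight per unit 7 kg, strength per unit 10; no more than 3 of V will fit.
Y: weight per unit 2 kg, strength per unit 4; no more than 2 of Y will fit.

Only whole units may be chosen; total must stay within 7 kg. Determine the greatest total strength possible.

10

2×Y: weight 4 ≤ 7, strength 2·4 = 8.
1×V: weight 7 ≤ 7, strength 1·10 = 10.
Best is 10.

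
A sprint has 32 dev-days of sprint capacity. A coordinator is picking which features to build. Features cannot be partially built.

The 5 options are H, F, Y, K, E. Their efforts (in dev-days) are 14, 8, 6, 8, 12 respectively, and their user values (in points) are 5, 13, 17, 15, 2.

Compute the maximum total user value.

F + Y + K: effort 8 + 6 + 8 = 22 ≤ 32, user value 13 + 17 + 15 = 45.
H + Y + K: effort 14 + 6 + 8 = 28 ≤ 32, user value 5 + 17 + 15 = 37.
H + F + Y: effort 14 + 8 + 6 = 28 ≤ 32, user value 5 + 13 + 17 = 35.
Best is F, Y, and K with total user value 45.

45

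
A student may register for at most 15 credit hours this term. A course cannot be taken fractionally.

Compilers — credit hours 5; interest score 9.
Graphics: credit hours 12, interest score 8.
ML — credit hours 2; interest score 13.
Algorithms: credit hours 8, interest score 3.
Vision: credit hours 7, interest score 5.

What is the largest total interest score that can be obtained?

27

Allowing fractional choices, the relaxed optimum would be about 27.7, but courses are indivisible.
Compilers + ML: credit hours 5 + 2 = 7 ≤ 15, interest score 9 + 13 = 22.
Compilers + ML + Vision: credit hours 5 + 2 + 7 = 14 ≤ 15, interest score 9 + 13 + 5 = 27.
Compilers + ML + Algorithms: credit hours 5 + 2 + 8 = 15 ≤ 15, interest score 9 + 13 + 3 = 25.
Best is Compilers, ML, and Vision with total interest score 27.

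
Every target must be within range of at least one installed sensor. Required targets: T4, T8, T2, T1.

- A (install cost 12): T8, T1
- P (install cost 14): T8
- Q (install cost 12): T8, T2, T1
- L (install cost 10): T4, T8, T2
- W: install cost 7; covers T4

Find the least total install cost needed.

19

The greedy cost-per-new-target heuristic would pick L and A for 22, but a cheaper cover exists.
Choose Q and W: together they cover T4, T8, T2, T1 — every target.
Total install cost: 12 + 7 = 19.
No cover costs less than 19.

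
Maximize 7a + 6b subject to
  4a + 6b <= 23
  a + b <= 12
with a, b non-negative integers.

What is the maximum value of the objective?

35

Relaxing integrality, the LP optimum is 40.25 at (a,b) = (5.75, 0), which is not an integer point.
(a,b)=(5,0) is feasible, giving 35.
(a,b)=(4,1) is feasible, giving 34.
The best lattice point is (5,0), giving 35.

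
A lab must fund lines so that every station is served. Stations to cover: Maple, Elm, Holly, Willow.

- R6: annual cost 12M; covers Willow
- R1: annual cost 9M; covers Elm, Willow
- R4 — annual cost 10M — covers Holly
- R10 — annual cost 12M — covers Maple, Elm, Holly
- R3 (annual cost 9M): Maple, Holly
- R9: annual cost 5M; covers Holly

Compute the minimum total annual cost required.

18

This is an integer covering problem.
Choose R1 and R3: together they cover Maple, Elm, Holly, Willow — every station.
Total annual cost: 9 + 9 = 18.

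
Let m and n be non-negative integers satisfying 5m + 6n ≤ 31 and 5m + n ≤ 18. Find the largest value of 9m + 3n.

33

Relaxing integrality, the LP optimum is 35.52 at (m,n) = (3.08, 2.6), which is not an integer point.
(m,n)=(3,2): 5·3+6·2=27≤31, 5·3+1·2=17≤18, objective 33.
(m,n)=(3,1): 5·3+6·1=21≤31, 5·3+1·1=16≤18, objective 30.
(m,n)=(2,3): 5·2+6·3=28≤31, 5·2+1·3=13≤18, objective 27.
The best lattice point is (3,2), giving 33.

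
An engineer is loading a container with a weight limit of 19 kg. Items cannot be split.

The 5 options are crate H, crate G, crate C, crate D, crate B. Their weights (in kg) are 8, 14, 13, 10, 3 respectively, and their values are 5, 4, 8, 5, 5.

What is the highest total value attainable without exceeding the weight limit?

Allowing fractional choices, the relaxed optimum would be about 14.9, but items are indivisible.
crate H + crate B: weight 8 + 3 = 11 ≤ 19, value 5 + 5 = 10.
crate C + crate B: weight 13 + 3 = 16 ≤ 19, value 8 + 5 = 13.
crate D + crate B: weight 10 + 3 = 13 ≤ 19, value 5 + 5 = 10.
Best is crate C and crate B with total value 13.

13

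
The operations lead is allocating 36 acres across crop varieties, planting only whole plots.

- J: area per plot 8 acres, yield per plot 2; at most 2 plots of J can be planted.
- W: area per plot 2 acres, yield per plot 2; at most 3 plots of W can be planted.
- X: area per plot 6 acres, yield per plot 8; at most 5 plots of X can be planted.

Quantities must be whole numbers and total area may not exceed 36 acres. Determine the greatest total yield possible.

46

Take 3×W and 5×X: area 36 ≤ 36, yield 3·2 + 5·8 = 46.
X has the best ratio (8/6) and is taken to its limit of 5; remaining capacity is filled optimally with the others.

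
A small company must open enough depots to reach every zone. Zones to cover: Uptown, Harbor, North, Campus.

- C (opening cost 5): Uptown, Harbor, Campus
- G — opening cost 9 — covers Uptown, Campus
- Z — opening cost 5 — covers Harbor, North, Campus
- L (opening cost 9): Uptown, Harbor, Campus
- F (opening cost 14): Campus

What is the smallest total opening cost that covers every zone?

Choose C and Z: together they cover Uptown, Harbor, North, Campus — every zone.
Total opening cost: 5 + 5 = 10.
No cover costs less than 10.

10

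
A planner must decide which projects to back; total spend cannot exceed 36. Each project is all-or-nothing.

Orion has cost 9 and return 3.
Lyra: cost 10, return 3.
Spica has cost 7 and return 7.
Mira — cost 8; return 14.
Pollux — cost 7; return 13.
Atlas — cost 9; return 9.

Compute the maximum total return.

43

This is an integer program with binary decision variables.
Spica + Mira + Pollux + Atlas: cost 7 + 8 + 7 + 9 = 31 ≤ 36, return 7 + 14 + 13 + 9 = 43.
Orion + Mira + Pollux + Atlas: cost 9 + 8 + 7 + 9 = 33 ≤ 36, return 3 + 14 + 13 + 9 = 39.
Best is Spica, Mira, Pollux, and Atlas with total return 43.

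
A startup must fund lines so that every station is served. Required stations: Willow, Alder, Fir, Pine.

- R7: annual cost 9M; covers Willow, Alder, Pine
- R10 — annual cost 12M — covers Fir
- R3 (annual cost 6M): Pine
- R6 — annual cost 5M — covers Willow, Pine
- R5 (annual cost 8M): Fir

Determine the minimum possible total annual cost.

The greedy cost-per-new-station heuristic would pick R6, R5, and R7 for 22, but a cheaper cover exists.
Choose R7 and R5: together they cover Willow, Alder, Fir, Pine — every station.
Total annual cost: 9 + 8 = 17.
No cover costs less than 17.

17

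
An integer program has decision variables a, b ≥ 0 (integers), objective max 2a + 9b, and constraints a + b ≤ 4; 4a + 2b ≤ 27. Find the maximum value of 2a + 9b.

(a,b)=(0,4): 1·0+1·4=4≤4, 4·0+2·4=8≤27, objective 36.
(a,b)=(1,3): 1·1+1·3=4≤4, 4·1+2·3=10≤27, objective 29.
(a,b)=(0,3): 1·0+1·3=3≤4, 4·0+2·3=6≤27, objective 27.
The best lattice point is (0,4), giving 36.

36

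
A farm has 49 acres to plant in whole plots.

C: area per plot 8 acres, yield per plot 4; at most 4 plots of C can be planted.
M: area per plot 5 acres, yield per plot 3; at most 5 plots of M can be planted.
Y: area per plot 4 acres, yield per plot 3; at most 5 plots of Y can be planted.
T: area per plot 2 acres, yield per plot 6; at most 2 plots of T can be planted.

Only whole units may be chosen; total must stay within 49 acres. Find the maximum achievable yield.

1×C, 3×M, 5×Y, and 2×T: area 47 ≤ 49, yield 1·4 + 3·3 + 5·3 + 2·6 = 40.
5×M, 5×Y, and 2×T: area 49 ≤ 49, yield 5·3 + 5·3 + 2·6 = 42.
Best is 42.

42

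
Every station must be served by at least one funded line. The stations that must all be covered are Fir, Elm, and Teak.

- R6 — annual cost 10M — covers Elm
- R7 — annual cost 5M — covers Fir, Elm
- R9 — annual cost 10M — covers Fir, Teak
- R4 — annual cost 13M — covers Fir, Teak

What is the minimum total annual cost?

15

Choose R7 and R9: together they cover Fir, Elm, Teak — every station.
Total annual cost: 5 + 10 = 15.
No cover costs less than 15.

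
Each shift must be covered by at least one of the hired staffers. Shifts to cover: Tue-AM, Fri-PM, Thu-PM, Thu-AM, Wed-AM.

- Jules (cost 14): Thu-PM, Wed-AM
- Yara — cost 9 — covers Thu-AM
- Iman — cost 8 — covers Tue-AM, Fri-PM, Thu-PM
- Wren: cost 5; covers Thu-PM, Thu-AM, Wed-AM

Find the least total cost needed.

This is a weighted set-cover instance.
Choose Iman and Wren: together they cover Tue-AM, Fri-PM, Thu-PM, Thu-AM, Wed-AM — every shift.
Total cost: 8 + 5 = 13.
No cover costs less than 13.

13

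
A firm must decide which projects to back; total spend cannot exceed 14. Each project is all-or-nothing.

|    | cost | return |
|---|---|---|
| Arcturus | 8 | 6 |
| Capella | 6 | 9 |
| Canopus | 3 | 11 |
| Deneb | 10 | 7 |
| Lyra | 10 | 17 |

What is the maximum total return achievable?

28

Take Canopus and Lyra: cost 3 + 10 = 13 ≤ 14, return 11 + 17 = 28.
No other feasible combination does better.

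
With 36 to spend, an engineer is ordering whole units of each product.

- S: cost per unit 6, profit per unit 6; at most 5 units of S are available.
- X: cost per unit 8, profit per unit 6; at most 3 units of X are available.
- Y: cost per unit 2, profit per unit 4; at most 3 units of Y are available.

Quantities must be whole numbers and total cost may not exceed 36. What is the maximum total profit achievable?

42

4×S, 1×X, and 2×Y: cost 36 ≤ 36, profit 4·6 + 1·6 + 2·4 = 38.
5×S and 3×Y: cost 36 ≤ 36, profit 5·6 + 3·4 = 42.
Best is 42.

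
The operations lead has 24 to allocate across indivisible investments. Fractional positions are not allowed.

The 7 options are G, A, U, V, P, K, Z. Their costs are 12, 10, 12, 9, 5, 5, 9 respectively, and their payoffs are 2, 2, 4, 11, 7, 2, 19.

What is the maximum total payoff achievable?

37

Take V, P, and Z: cost 9 + 5 + 9 = 23 ≤ 24, payoff 11 + 7 + 19 = 37.
No other feasible combination does better.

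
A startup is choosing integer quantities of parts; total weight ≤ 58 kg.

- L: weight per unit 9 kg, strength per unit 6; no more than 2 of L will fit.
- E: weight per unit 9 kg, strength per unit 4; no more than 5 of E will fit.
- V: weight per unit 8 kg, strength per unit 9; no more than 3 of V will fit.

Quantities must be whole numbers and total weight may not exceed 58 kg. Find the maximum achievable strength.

43

Take 2×L, 1×E, and 3×V: weight 51 ≤ 58, strength 2·6 + 1·4 + 3·9 = 43.
V has the best ratio (9/8) and is taken to its limit of 3; remaining capacity is filled optimally with the others.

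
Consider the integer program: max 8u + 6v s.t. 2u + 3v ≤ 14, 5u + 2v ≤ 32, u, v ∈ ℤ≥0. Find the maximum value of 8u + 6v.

48

The continuous relaxation peaks at (6.18, 0.545) with value 52.73; rounding to a feasible lattice point costs some objective.
(u,v)=(6,0): 2·6+3·0=12≤14, 5·6+2·0=30≤32, objective 48.
(u,v)=(5,1): 2·5+3·1=13≤14, 5·5+2·1=27≤32, objective 46.
(u,v)=(5,0): 2·5+3·0=10≤14, 5·5+2·0=25≤32, objective 40.
No feasible integer point exceeds 48.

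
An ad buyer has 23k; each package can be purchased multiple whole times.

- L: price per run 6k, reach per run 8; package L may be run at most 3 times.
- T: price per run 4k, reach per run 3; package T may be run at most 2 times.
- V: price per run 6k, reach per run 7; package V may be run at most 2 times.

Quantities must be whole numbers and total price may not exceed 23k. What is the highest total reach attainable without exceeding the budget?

This is a bounded integer knapsack.
2×L, 1×T, and 1×V: price 22 ≤ 23, reach 2·8 + 1·3 + 1·7 = 26.
3×L and 1×T: price 22 ≤ 23, reach 3·8 + 1·3 = 27.
Best is 27.

27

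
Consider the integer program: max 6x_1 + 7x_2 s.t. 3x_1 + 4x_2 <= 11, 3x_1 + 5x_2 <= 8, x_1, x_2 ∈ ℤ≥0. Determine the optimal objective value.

13

Relaxing integrality, the LP optimum is 16.00 at (x_1,x_2) = (2.67, 0), which is not an integer point.
(x_1,x_2)=(1,1): 3·1+4·1=7≤11, 3·1+5·1=8≤8, objective 13.
(x_1,x_2)=(2,0): 3·2+4·0=6≤11, 3·2+5·0=6≤8, objective 12.
(x_1,x_2)=(0,1): 3·0+4·1=4≤11, 3·0+5·1=5≤8, objective 7.
(x_1,x_2)=(1,0): 3·1+4·0=3≤11, 3·1+5·0=3≤8, objective 6.
The best lattice point is (1,1), giving 13.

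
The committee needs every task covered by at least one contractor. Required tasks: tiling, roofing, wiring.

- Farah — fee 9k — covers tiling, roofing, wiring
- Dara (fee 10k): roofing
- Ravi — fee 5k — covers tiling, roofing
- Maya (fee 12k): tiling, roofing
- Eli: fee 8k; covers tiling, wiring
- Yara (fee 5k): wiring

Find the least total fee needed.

9

This is a weighted set-cover instance.
Farah alone covers tiling, roofing, wiring — every task.
Total fee: 9.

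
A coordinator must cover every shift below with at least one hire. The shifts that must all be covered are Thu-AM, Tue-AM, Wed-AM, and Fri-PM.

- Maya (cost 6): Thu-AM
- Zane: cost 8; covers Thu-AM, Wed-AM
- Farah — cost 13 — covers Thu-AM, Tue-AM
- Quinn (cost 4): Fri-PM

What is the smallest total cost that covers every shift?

25

Choose Zane, Farah, and Quinn: together they cover Thu-AM, Tue-AM, Wed-AM, Fri-PM — every shift.
Total cost: 8 + 13 + 4 = 25.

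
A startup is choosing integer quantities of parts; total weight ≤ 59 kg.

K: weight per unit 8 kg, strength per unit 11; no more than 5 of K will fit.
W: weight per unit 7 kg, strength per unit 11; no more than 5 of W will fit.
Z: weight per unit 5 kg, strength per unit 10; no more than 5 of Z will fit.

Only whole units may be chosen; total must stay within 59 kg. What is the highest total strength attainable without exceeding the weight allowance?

This is a bounded integer knapsack.
Z has the best ratio (10/5); taking only Z gives at most 5×10 = 50 (stopped by the supply cap of 5).
Mixing does better — 1×K, 5×W, and 3×Z: weight 58 ≤ 59, strength 1·11 + 5·11 + 3·10 = 96.

96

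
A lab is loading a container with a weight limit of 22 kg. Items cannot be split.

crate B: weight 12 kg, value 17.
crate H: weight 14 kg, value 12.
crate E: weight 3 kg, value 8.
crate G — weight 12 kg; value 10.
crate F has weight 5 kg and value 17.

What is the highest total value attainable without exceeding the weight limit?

42

Take crate B, crate E, and crate F: weight 12 + 3 + 5 = 20 ≤ 22, value 17 + 8 + 17 = 42.
No other feasible combination does better.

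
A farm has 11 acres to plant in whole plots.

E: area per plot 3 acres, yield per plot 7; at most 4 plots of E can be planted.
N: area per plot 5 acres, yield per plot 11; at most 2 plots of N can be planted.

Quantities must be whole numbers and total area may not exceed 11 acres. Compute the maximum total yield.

E has the best ratio (7/3); taking only E gives at most 3×7 = 21 (stopped by the area limit).
Mixing does better — 2×E and 1×N: area 11 ≤ 11, yield 2·7 + 1·11 = 25.

25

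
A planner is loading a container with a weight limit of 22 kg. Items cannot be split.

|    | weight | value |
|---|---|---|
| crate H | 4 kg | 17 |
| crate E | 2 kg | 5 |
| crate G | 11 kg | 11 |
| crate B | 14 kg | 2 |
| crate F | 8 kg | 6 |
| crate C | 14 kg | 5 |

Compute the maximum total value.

33

Allowing fractional choices, the relaxed optimum would be about 36.8, but items are indivisible.
crate H + crate E + crate G: weight 4 + 2 + 11 = 17 ≤ 22, value 17 + 5 + 11 = 33.
crate H + crate E + crate F: weight 4 + 2 + 8 = 14 ≤ 22, value 17 + 5 + 6 = 28.
Best is crate H, crate E, and crate G with total value 33.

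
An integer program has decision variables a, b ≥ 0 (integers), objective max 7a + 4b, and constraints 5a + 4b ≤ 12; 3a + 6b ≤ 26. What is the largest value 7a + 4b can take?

14

(a,b)=(2,0): 5·2+4·0=10≤12, 3·2+6·0=6≤26, objective 14.
(a,b)=(1,1): 5·1+4·1=9≤12, 3·1+6·1=9≤26, objective 11.
(a,b)=(1,0): 5·1+4·0=5≤12, 3·1+6·0=3≤26, objective 7.
No feasible integer point exceeds 14.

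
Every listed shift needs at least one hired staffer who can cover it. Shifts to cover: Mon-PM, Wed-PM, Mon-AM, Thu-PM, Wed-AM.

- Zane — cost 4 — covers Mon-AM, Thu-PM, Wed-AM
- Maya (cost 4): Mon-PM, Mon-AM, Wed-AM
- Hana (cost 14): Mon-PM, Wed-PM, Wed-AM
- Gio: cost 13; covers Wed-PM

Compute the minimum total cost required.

The greedy cost-per-new-shift heuristic would pick Zane, Maya, and Gio for 21, but a cheaper cover exists.
Choose Zane and Hana: together they cover Mon-PM, Wed-PM, Mon-AM, Thu-PM, Wed-AM — every shift.
Total cost: 4 + 14 = 18.
No cover costs less than 18.

18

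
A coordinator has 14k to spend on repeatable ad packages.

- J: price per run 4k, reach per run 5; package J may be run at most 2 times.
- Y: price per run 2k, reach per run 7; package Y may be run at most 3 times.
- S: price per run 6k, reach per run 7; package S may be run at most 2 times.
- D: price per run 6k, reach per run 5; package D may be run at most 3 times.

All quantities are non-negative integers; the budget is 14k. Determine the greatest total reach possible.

2×J and 3×Y: price 14 ≤ 14, reach 2·5 + 3·7 = 31.
3×Y and 1×S: price 12 ≤ 14, reach 3·7 + 1·7 = 28.
Best is 31.

31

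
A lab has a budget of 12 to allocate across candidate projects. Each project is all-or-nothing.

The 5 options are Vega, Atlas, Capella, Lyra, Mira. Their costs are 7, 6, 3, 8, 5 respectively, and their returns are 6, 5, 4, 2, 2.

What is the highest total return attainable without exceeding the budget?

Atlas + Capella: cost 6 + 3 = 9 ≤ 12, return 5 + 4 = 9.
Vega + Capella: cost 7 + 3 = 10 ≤ 12, return 6 + 4 = 10.
Best is Vega and Capella with total return 10.

10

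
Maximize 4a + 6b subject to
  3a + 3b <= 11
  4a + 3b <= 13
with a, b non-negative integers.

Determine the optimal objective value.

Relaxing integrality, the LP optimum is 22.00 at (a,b) = (0, 3.67), which is not an integer point.
(a,b)=(0,3) is feasible, giving 18.
(a,b)=(1,2) is feasible, giving 16.
No feasible integer point exceeds 18.

18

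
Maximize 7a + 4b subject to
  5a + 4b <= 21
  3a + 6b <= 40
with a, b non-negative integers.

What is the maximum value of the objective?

28

The continuous relaxation peaks at (4.2, 0) with value 29.40; rounding to a feasible lattice point costs some objective.
(a,b)=(4,0): 5·4+4·0=20≤21, 3·4+6·0=12≤40, objective 28.
(a,b)=(3,1): 5·3+4·1=19≤21, 3·3+6·1=15≤40, objective 25.
Maximum is 28 at (a,b)=(4,0).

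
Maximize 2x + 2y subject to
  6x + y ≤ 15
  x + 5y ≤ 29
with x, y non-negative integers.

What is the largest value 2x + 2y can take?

Relaxing integrality, the LP optimum is 14.14 at (x,y) = (1.59, 5.48), which is not an integer point.
(x,y)=(1,5): 6·1+1·5=11≤15, 1·1+5·5=26≤29, objective 12.
(x,y)=(1,4): 6·1+1·4=10≤15, 1·1+5·4=21≤29, objective 10.
Maximum is 12 at (x,y)=(1,5).

12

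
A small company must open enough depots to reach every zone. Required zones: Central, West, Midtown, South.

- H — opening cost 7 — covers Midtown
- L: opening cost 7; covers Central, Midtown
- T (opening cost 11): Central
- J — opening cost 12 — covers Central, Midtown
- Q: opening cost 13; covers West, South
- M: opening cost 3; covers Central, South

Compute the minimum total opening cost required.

This is an integer covering problem.
The greedy cost-per-new-zone heuristic would pick M, H, and Q for 23, but a cheaper cover exists.
Choose L and Q: together they cover Central, West, Midtown, South — every zone.
Total opening cost: 7 + 13 = 20.
No cover costs less than 20.

20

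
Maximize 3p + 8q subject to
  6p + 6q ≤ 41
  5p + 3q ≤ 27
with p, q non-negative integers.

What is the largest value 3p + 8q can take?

The continuous relaxation peaks at (0, 6.83) with value 54.67; rounding to a feasible lattice point costs some objective.
(p,q)=(0,6) is feasible, giving 48.
(p,q)=(1,5) is feasible, giving 43.
(p,q)=(0,5) is feasible, giving 40.
Maximum is 48 at (p,q)=(0,6).

48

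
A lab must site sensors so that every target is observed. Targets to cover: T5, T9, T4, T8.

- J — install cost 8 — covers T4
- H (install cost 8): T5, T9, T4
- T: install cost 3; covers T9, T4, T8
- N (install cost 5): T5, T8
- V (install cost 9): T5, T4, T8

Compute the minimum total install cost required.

8

Choose T and N: together they cover T5, T9, T4, T8 — every target.
Total install cost: 3 + 5 = 8.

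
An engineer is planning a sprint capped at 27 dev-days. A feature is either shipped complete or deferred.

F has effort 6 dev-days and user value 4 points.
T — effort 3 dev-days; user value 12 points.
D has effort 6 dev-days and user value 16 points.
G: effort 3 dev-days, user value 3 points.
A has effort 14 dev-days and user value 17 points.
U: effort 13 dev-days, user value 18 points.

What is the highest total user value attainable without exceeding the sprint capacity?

T + D + G + U: effort 3 + 6 + 3 + 13 = 25 ≤ 27, user value 12 + 16 + 3 + 18 = 49.
T + D + G + A: effort 3 + 6 + 3 + 14 = 26 ≤ 27, user value 12 + 16 + 3 + 17 = 48.
T + D + U: effort 3 + 6 + 13 = 22 ≤ 27, user value 12 + 16 + 18 = 46.
Best is T, D, G, and U with total user value 49.

49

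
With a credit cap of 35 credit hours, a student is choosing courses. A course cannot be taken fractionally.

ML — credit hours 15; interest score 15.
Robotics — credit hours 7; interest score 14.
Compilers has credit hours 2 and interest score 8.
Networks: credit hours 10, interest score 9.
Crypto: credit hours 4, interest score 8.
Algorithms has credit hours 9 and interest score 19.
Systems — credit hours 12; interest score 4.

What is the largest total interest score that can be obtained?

58

Allowing fractional choices, the relaxed optimum would be about 62.0, but courses are indivisible.
ML + Robotics + Compilers + Algorithms: credit hours 15 + 7 + 2 + 9 = 33 ≤ 35, interest score 15 + 14 + 8 + 19 = 56.
Robotics + Compilers + Networks + Crypto + Algorithms: credit hours 7 + 2 + 10 + 4 + 9 = 32 ≤ 35, interest score 14 + 8 + 9 + 8 + 19 = 58.
Best is Robotics, Compilers, Networks, Crypto, and Algorithms with total interest score 58.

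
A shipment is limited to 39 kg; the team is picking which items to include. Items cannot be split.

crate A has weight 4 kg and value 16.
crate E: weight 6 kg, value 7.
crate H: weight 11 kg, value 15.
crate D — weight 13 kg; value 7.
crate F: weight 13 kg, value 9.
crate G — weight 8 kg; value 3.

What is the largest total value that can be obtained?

Allowing fractional choices, the relaxed optimum would be about 49.7, but items are indivisible.
crate A + crate H + crate F + crate G: weight 4 + 11 + 13 + 8 = 36 ≤ 39, value 16 + 15 + 9 + 3 = 43.
crate A + crate E + crate H + crate F: weight 4 + 6 + 11 + 13 = 34 ≤ 39, value 16 + 7 + 15 + 9 = 47.
crate A + crate E + crate H + crate D: weight 4 + 6 + 11 + 13 = 34 ≤ 39, value 16 + 7 + 15 + 7 = 45.
Best is crate A, crate E, crate H, and crate F with total value 47.

47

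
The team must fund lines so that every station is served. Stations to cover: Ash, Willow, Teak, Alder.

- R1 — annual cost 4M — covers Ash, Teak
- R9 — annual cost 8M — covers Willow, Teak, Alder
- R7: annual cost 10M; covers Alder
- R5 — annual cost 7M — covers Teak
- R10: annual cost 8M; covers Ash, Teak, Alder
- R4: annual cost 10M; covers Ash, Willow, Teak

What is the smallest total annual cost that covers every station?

12

This is a weighted set-cover instance.
Choose R1 and R9: together they cover Ash, Willow, Teak, Alder — every station.
Total annual cost: 4 + 8 = 12.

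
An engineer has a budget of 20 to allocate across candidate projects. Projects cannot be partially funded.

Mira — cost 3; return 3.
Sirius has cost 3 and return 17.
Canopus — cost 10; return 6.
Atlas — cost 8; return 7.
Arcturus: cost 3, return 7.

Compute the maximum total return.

Allowing fractional choices, the relaxed optimum would be about 35.8, but projects are indivisible.
Mira + Sirius + Atlas + Arcturus: cost 3 + 3 + 8 + 3 = 17 ≤ 20, return 3 + 17 + 7 + 7 = 34.
Mira + Sirius + Canopus + Arcturus: cost 3 + 3 + 10 + 3 = 19 ≤ 20, return 3 + 17 + 6 + 7 = 33.
Best is Mira, Sirius, Atlas, and Arcturus with total return 34.

34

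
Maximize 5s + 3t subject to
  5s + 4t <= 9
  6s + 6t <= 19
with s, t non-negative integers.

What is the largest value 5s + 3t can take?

8

Relaxing integrality, the LP optimum is 9.00 at (s,t) = (1.8, 0), which is not an integer point.
(s,t)=(1,1) is feasible, giving 8.
(s,t)=(0,2) is feasible, giving 6.
(s,t)=(1,0) is feasible, giving 5.
(s,t)=(0,1) is feasible, giving 3.
Maximum is 8 at (s,t)=(1,1).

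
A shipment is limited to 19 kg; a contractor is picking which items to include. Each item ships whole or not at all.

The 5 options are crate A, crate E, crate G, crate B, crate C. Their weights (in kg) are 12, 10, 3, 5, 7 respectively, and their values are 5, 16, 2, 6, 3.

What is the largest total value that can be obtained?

Take crate E, crate G, and crate B: weight 10 + 3 + 5 = 18 ≤ 19, value 16 + 2 + 6 = 24.
No other feasible combination does better.

24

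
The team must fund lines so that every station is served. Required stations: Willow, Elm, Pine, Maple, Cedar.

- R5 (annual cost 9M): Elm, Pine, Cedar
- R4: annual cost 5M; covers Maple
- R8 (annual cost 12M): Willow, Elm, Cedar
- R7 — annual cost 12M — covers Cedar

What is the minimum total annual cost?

Choose R5, R4, and R8: together they cover Willow, Elm, Pine, Maple, Cedar — every station.
Total annual cost: 9 + 5 + 12 = 26.
No cover costs less than 26.

26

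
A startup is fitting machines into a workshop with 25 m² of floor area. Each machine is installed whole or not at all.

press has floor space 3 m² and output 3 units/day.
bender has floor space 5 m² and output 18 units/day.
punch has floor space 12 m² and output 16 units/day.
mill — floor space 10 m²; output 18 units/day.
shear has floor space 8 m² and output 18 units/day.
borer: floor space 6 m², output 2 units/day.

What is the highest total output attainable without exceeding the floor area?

54

bender + mill + shear: floor space 5 + 10 + 8 = 23 ≤ 25, output 18 + 18 + 18 = 54.
bender + punch + shear: floor space 5 + 12 + 8 = 25 ≤ 25, output 18 + 16 + 18 = 52.
Best is bender, mill, and shear with total output 54.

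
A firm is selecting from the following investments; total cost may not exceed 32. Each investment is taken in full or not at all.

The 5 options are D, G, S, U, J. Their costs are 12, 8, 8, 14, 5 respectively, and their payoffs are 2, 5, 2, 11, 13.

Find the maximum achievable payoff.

S + U + J: cost 8 + 14 + 5 = 27 ≤ 32, payoff 2 + 11 + 13 = 26.
G + U + J: cost 8 + 14 + 5 = 27 ≤ 32, payoff 5 + 11 + 13 = 29.
Best is G, U, and J with total payoff 29.

29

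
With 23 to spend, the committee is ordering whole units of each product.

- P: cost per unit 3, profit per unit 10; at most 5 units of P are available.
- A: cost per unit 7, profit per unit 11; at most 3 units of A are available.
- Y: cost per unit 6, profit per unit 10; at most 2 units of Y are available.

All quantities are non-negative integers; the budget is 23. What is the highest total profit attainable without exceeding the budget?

This is a bounded integer knapsack.
Take 5×P and 1×A: cost 22 ≤ 23, profit 5·10 + 1·11 = 61.
P has the best ratio (10/3) and is taken to its limit of 5; remaining capacity is filled optimally with the others.

61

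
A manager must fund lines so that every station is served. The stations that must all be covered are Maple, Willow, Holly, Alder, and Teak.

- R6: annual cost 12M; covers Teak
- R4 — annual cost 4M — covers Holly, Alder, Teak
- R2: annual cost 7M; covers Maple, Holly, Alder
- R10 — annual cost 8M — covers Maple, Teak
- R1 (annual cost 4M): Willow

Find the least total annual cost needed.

Choose R4, R2, and R1: together they cover Maple, Willow, Holly, Alder, Teak — every station.
Total annual cost: 4 + 7 + 4 = 15.
No cover costs less than 15.

15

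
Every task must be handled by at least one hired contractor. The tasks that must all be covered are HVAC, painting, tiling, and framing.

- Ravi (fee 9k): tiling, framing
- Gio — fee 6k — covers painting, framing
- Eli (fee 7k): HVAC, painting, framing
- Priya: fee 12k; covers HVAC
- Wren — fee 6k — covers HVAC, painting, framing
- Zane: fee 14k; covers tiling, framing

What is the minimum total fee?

Choose Ravi and Wren: together they cover HVAC, painting, tiling, framing — every task.
Total fee: 9 + 6 = 15.
No cover costs less than 15.

15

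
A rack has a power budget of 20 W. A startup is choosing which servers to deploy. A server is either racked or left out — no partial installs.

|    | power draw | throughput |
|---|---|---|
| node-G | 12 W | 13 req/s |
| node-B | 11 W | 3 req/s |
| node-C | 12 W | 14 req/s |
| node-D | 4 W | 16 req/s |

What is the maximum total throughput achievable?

This is a 0-1 knapsack instance.
Allowing fractional choices, the relaxed optimum would be about 34.3, but servers are indivisible.
node-C + node-D: power draw 12 + 4 = 16 ≤ 20, throughput 14 + 16 = 30.
node-G + node-D: power draw 12 + 4 = 16 ≤ 20, throughput 13 + 16 = 29.
node-B + node-D: power draw 11 + 4 = 15 ≤ 20, throughput 3 + 16 = 19.
Best is node-C and node-D with total throughput 30.

30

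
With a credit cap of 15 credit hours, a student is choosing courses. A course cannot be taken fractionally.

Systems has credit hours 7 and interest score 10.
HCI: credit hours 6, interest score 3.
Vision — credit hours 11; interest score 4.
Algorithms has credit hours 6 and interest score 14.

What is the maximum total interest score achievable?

Allowing fractional choices, the relaxed optimum would be about 25.0, but courses are indivisible.
Algorithms: credit hours 6 ≤ 15, interest score 14.
Systems + Algorithms: credit hours 7 + 6 = 13 ≤ 15, interest score 10 + 14 = 24.
HCI + Algorithms: credit hours 6 + 6 = 12 ≤ 15, interest score 3 + 14 = 17.
Best is Systems and Algorithms with total interest score 24.

24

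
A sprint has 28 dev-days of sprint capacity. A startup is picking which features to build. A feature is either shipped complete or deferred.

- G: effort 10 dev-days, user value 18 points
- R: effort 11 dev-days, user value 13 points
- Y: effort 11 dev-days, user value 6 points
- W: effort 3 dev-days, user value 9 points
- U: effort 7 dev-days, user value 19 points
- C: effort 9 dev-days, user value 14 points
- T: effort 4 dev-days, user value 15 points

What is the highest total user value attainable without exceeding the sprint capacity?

61

Allowing fractional choices, the relaxed optimum would be about 67.2, but features are indivisible.
G + W + U + T: effort 10 + 3 + 7 + 4 = 24 ≤ 28, user value 18 + 9 + 19 + 15 = 61.
R + W + U + T: effort 11 + 3 + 7 + 4 = 25 ≤ 28, user value 13 + 9 + 19 + 15 = 56.
W + U + C + T: effort 3 + 7 + 9 + 4 = 23 ≤ 28, user value 9 + 19 + 14 + 15 = 57.
Best is G, W, U, and T with total user value 61.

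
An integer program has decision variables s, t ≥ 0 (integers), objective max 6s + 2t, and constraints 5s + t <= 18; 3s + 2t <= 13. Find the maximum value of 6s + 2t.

The continuous relaxation peaks at (3.29, 1.57) with value 22.86; rounding to a feasible lattice point costs some objective.
(s,t)=(3,2): 5·3+1·2=17≤18, 3·3+2·2=13≤13, objective 22.
(s,t)=(3,1): 5·3+1·1=16≤18, 3·3+2·1=11≤13, objective 20.
(s,t)=(3,0): 5·3+1·0=15≤18, 3·3+2·0=9≤13, objective 18.
(s,t)=(2,3): 5·2+1·3=13≤18, 3·2+2·3=12≤13, objective 18.
Maximum is 22 at (s,t)=(3,2).

22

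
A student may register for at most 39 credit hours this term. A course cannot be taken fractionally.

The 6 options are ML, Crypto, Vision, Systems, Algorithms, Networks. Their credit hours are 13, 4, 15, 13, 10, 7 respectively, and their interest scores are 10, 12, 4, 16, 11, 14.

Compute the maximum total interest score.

53

Take Crypto, Systems, Algorithms, and Networks: credit hours 4 + 13 + 10 + 7 = 34 ≤ 39, interest score 12 + 16 + 11 + 14 = 53.
No other feasible combination does better.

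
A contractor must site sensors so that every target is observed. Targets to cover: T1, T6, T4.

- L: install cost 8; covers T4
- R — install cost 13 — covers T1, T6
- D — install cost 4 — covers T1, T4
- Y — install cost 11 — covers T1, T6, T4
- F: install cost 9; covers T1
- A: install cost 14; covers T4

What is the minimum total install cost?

11

The greedy cost-per-new-target heuristic would pick D and Y for 15, but a cheaper cover exists.
Y alone covers T1, T6, T4 — every target.
Total install cost: 11.
No cover costs less than 11.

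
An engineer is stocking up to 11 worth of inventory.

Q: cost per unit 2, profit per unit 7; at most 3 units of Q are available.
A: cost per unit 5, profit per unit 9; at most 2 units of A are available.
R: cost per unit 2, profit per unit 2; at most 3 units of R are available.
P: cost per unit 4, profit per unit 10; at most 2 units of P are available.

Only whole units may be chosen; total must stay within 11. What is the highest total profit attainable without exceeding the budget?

3×Q and 1×A: cost 11 ≤ 11, profit 3·7 + 1·9 = 30.
3×Q and 1×P: cost 10 ≤ 11, profit 3·7 + 1·10 = 31.
Best is 31.

31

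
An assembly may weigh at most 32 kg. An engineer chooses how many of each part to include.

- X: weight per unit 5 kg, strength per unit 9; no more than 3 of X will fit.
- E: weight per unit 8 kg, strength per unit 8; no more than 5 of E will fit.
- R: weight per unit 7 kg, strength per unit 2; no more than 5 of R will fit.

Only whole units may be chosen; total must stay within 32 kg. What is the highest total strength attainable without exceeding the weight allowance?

43

Take 3×X and 2×E: weight 31 ≤ 32, strength 3·9 + 2·8 = 43.
X has the best ratio (9/5) and is taken to its limit of 3; remaining capacity is filled optimally with the others.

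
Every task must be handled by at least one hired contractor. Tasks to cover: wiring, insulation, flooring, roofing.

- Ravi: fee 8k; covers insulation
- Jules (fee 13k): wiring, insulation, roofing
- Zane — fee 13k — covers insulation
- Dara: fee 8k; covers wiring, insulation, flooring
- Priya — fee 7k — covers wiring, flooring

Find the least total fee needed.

The greedy cost-per-new-task heuristic would pick Dara and Jules for 21, but a cheaper cover exists.
Choose Jules and Priya: together they cover wiring, insulation, flooring, roofing — every task.
Total fee: 13 + 7 = 20.
No cover costs less than 20.

20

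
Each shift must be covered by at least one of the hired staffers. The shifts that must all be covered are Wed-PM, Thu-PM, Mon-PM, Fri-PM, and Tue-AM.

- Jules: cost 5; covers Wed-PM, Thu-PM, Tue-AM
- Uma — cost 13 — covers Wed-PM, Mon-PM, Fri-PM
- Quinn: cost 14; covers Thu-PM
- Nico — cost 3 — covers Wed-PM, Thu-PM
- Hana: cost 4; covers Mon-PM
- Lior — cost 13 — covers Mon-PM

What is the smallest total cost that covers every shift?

18

The greedy cost-per-new-shift heuristic would pick Nico, Hana, Jules, and Uma for 25, but a cheaper cover exists.
Choose Jules and Uma: together they cover Wed-PM, Thu-PM, Mon-PM, Fri-PM, Tue-AM — every shift.
Total cost: 5 + 13 = 18.
No cover costs less than 18.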